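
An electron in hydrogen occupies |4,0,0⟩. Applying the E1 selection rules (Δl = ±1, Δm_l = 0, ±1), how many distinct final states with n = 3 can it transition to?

3

E1 requires Δl = ±1, so l_f ∈ {-1, 1}; with 0 ≤ l_f ≤ n_f−1 = 2, the allowed l_f values are {1}.
For l_f = 1: m_f ∈ {m_i−1, m_i, m_i+1} ∩ [−1, 1] = {-1, 0, 1} → 3 states.
Total: 3.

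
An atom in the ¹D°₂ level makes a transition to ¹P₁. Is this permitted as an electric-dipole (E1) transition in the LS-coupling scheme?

Reading off the term symbols: S 0→0, L 2→1, J 2→1, parity odd→even.
Parity must change: odd → even — ✓.
ΔS = 0: S: 0 → 0 — ✓.
ΔL = 0, ±1 (not L=0↔0): L: 2 → 1, ΔL = -1 — ✓.
ΔJ = 0, ±1 (not J=0↔0): J: 2 → 1, ΔJ = -1 — ✓.
All four E1 rules are satisfied.

allowed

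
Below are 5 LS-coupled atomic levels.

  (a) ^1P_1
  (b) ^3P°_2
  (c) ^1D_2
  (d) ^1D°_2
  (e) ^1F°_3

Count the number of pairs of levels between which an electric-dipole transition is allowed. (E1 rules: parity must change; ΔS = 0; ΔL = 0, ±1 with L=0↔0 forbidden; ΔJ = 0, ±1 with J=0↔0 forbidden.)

3

(a)–(b): forbidden (ΔS).
(a)–(c): forbidden (parity).
(a)–(d): allowed.
(a)–(e): forbidden (ΔL, ΔJ).
(b)–(c): forbidden (ΔS).
(b)–(d): forbidden (parity, ΔS).
(b)–(e): forbidden (parity, ΔS, ΔL).
(c)–(d): allowed.
(c)–(e): allowed.
(d)–(e): forbidden (parity).
Allowed pairs: 3 of 10.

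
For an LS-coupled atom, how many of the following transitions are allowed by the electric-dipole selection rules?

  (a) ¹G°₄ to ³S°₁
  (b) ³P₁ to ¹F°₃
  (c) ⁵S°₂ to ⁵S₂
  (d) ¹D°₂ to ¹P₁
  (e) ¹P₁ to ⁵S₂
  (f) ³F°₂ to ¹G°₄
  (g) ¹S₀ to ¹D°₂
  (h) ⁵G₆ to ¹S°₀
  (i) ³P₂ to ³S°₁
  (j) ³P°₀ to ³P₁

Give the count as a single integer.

(a) forbidden (parity, ΔS, ΔL, ΔJ fail)
(b) forbidden (ΔS, ΔL, ΔJ fail)
(c) forbidden (ΔL fails)
(d) allowed
(e) forbidden (parity, ΔS fail)
(f) forbidden (parity, ΔS, ΔJ fail)
(g) forbidden (ΔL, ΔJ fail)
(h) forbidden (ΔS, ΔL, ΔJ fail)
(i) allowed
(j) allowed
Total allowed: 3 of 10.

3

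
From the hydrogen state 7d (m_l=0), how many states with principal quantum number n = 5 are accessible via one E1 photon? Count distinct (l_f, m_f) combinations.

E1 requires Δl = ±1, so l_f ∈ {1, 3}; with 0 ≤ l_f ≤ n_f−1 = 4, the allowed l_f values are {1, 3}.
For l_f = 1: m_f ∈ {m_i−1, m_i, m_i+1} ∩ [−1, 1] = {-1, 0, 1} → 3 states.
For l_f = 3: m_f ∈ {m_i−1, m_i, m_i+1} ∩ [−3, 3] = {-1, 0, 1} → 3 states.
Total: 6.

6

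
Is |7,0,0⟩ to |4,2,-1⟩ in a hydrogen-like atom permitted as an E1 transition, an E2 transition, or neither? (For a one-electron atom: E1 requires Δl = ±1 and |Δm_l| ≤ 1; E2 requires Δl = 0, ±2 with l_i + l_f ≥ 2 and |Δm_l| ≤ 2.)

Δl = 2 − 0 = +2; l_i + l_f = 2.
Δm_l = -1.
E1 (Δl = ±1, |Δm_l| ≤ 1): not satisfied.
E2 (Δl = 0,±2, l_i+l_f ≥ 2, |Δm_l| ≤ 2): satisfied.

E2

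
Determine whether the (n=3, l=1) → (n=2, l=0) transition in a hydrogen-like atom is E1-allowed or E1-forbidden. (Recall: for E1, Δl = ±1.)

Δl = 0 − 1 = -1; the E1 rule Δl = ±1 is ok.
All E1 selection rules are satisfied.

allowed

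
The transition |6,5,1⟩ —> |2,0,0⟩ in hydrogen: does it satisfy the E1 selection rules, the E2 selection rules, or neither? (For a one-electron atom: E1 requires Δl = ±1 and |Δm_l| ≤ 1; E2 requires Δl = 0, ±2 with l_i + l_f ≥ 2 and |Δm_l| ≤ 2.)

neither

Δl = 0 − 5 = -5; l_i + l_f = 5.
Δm_l = -1.
E1 (Δl = ±1, |Δm_l| ≤ 1): not satisfied.
E2 (Δl = 0,±2, l_i+l_f ≥ 2, |Δm_l| ≤ 2): not satisfied.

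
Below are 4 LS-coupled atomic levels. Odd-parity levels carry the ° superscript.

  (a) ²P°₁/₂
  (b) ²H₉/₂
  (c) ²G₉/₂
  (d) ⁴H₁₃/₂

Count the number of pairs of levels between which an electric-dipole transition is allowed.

(a)–(b): forbidden (ΔL, ΔJ).
(a)–(c): forbidden (ΔL, ΔJ).
(a)–(d): forbidden (ΔS, ΔL, ΔJ).
(b)–(c): forbidden (parity).
(b)–(d): forbidden (parity, ΔS, ΔJ).
(c)–(d): forbidden (parity, ΔS, ΔJ).
Allowed pairs: 0 of 6.

0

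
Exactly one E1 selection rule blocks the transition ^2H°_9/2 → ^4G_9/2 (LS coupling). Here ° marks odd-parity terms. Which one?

the ΔS = 0 rule

Parity must change: odd → even — passes.
ΔS = 0: S: 1/2 → 3/2 — fails.
ΔL = 0, ±1 (not L=0↔0): L: 5 → 4, ΔL = -1 — passes.
ΔJ = 0, ±1 (not J=0↔0): J: 9/2 → 9/2, ΔJ = +0 — passes.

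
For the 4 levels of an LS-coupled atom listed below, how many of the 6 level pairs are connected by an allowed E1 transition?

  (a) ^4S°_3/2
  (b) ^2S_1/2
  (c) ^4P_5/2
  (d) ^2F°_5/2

1

(a)–(b): forbidden (ΔS, ΔL).
(a)–(c): allowed.
(a)–(d): forbidden (parity, ΔS, ΔL).
(b)–(c): forbidden (parity, ΔS, ΔJ).
(b)–(d): forbidden (ΔL, ΔJ).
(c)–(d): forbidden (ΔS, ΔL).
Allowed pairs: 1 of 6.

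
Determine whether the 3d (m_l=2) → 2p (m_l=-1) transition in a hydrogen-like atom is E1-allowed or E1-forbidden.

forbidden

Δl = 1 − 2 = -1; the E1 rule Δl = ±1 is passes.
m_l: 2 → -1 (Δm_l = -3). |Δm_l| ≤ 1 fails.
The transition is electric-dipole forbidden.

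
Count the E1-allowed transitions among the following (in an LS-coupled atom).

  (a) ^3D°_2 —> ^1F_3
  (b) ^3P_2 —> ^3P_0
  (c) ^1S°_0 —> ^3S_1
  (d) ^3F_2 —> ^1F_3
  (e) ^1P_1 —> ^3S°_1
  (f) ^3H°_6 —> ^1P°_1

0

(a) forbidden (ΔS fails)
(b) forbidden (parity, ΔJ fail)
(c) forbidden (ΔS, ΔL fail)
(d) forbidden (parity, ΔS fail)
(e) forbidden (ΔS fails)
(f) forbidden (parity, ΔS, ΔL, ΔJ fail)
Total allowed: 0 of 6.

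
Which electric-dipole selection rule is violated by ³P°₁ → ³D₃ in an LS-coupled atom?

Initial level: S=1, L=1, J=1, parity odd. Final level: S=1, L=2, J=3, parity even.
Parity must change: odd → even — ok.
ΔS = 0: S: 1 → 1 — ok.
ΔL = 0, ±1 (not L=0↔0): L: 1 → 2, ΔL = +1 — ok.
ΔJ = 0, ±1 (not J=0↔0): J: 1 → 3, ΔJ = +2 — fails.

the ΔJ = 0, ±1 rule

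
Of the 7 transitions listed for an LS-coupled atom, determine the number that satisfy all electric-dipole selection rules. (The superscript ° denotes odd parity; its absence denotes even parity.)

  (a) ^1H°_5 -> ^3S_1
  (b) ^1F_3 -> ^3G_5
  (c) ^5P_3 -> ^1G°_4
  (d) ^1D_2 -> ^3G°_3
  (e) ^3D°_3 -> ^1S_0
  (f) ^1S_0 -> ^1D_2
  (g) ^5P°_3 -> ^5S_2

1

(a) forbidden (ΔS, ΔL, ΔJ fail)
(b) forbidden (parity, ΔS, ΔJ fail)
(c) forbidden (ΔS, ΔL fail)
(d) forbidden (ΔS, ΔL fail)
(e) forbidden (ΔS, ΔL, ΔJ fail)
(f) forbidden (parity, ΔL, ΔJ fail)
(g) allowed
Total allowed: 1 of 7.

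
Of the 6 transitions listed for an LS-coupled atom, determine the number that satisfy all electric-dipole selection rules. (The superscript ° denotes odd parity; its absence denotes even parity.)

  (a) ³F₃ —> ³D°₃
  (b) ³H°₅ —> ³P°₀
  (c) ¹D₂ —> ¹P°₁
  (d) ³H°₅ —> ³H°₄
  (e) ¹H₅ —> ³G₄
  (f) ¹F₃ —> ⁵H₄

2

(a) allowed
(b) forbidden (parity, ΔL, ΔJ fail)
(c) allowed
(d) forbidden (parity fails)
(e) forbidden (parity, ΔS fail)
(f) forbidden (parity, ΔS, ΔL fail)
Total allowed: 2 of 6.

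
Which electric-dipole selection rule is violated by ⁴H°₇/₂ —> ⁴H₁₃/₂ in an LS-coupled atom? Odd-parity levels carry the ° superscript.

the ΔJ = 0, ±1 rule

Reading off the term symbols: S 3/2→3/2, L 5→5, J 7/2→13/2, parity odd→even.
Parity must change: odd → even — ✓.
ΔS = 0: S: 3/2 → 3/2 — ✓.
ΔL = 0, ±1 (not L=0↔0): L: 5 → 5, ΔL = +0 — ✓.
ΔJ = 0, ±1 (not J=0↔0): J: 7/2 → 13/2, ΔJ = +3 — ✗.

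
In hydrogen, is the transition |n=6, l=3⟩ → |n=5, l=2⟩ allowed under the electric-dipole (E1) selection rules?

l: 3 → 2 (Δl = -1). Δl = ±1 passes.
All E1 selection rules are satisfied.

allowed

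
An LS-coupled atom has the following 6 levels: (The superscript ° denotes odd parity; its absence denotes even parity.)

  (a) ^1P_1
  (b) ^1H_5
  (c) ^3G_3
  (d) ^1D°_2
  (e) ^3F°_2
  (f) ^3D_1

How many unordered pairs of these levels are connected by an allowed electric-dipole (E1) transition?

3

(a)–(b): forbidden (parity, ΔL, ΔJ).
(a)–(c): forbidden (parity, ΔS, ΔL, ΔJ).
(a)–(d): allowed.
(a)–(e): forbidden (ΔS, ΔL).
(a)–(f): forbidden (parity, ΔS).
(b)–(c): forbidden (parity, ΔS, ΔJ).
(b)–(d): forbidden (ΔL, ΔJ).
(b)–(e): forbidden (ΔS, ΔL, ΔJ).
(b)–(f): forbidden (parity, ΔS, ΔL, ΔJ).
(c)–(d): forbidden (ΔS, ΔL).
(c)–(e): allowed.
(c)–(f): forbidden (parity, ΔL, ΔJ).
(d)–(e): forbidden (parity, ΔS).
(d)–(f): forbidden (ΔS).
(e)–(f): allowed.
Allowed pairs: 3 of 15.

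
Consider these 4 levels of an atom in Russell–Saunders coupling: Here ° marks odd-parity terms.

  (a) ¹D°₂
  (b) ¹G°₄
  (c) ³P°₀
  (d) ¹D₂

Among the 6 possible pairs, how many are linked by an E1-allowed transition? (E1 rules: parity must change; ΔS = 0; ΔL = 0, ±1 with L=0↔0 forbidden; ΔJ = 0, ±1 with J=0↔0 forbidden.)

1

(a)–(b): forbidden (parity, ΔL, ΔJ).
(a)–(c): forbidden (parity, ΔS, ΔJ).
(a)–(d): allowed.
(b)–(c): forbidden (parity, ΔS, ΔL, ΔJ).
(b)–(d): forbidden (ΔL, ΔJ).
(c)–(d): forbidden (ΔS, ΔJ).
Allowed pairs: 1 of 6.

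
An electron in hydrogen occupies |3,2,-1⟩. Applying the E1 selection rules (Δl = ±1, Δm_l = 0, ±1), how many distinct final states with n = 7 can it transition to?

5

E1 requires Δl = ±1, so l_f ∈ {1, 3}; with 0 ≤ l_f ≤ n_f−1 = 6, the allowed l_f values are {1, 3}.
For l_f = 1: m_f ∈ {m_i−1, m_i, m_i+1} ∩ [−1, 1] = {-1, 0} → 2 states.
For l_f = 3: m_f ∈ {m_i−1, m_i, m_i+1} ∩ [−3, 3] = {-2, -1, 0} → 3 states.
Total: 5.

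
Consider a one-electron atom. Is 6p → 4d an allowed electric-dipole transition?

allowed

Δl = 2 − 1 = +1; the E1 rule Δl = ±1 is satisfied.
All E1 selection rules are satisfied.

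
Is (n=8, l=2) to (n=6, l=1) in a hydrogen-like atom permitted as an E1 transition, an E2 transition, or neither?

E1

Δl = 1 − 2 = -1; l_i + l_f = 3.
E1 (Δl = ±1): satisfied.
E2 (Δl = 0,±2, l_i+l_f ≥ 2): not satisfied.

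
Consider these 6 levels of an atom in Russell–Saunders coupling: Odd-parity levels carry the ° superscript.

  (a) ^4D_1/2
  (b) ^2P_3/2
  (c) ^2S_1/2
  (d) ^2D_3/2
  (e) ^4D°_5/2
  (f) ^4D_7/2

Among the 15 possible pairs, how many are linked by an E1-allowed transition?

1

(a)–(b): forbidden (parity, ΔS).
(a)–(c): forbidden (parity, ΔS, ΔL).
(a)–(d): forbidden (parity, ΔS).
(a)–(e): forbidden (ΔJ).
(a)–(f): forbidden (parity, ΔJ).
(b)–(c): forbidden (parity).
(b)–(d): forbidden (parity).
(b)–(e): forbidden (ΔS).
(b)–(f): forbidden (parity, ΔS, ΔJ).
(c)–(d): forbidden (parity, ΔL).
(c)–(e): forbidden (ΔS, ΔL, ΔJ).
(c)–(f): forbidden (parity, ΔS, ΔL, ΔJ).
(d)–(e): forbidden (ΔS).
(d)–(f): forbidden (parity, ΔS, ΔJ).
(e)–(f): allowed.
Allowed pairs: 1 of 15.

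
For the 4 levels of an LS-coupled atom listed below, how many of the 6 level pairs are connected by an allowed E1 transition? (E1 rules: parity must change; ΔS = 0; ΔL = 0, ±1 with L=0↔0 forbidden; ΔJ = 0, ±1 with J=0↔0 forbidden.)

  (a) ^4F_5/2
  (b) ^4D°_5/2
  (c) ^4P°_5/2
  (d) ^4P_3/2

3

(a)–(b): allowed.
(a)–(c): forbidden (ΔL).
(a)–(d): forbidden (parity, ΔL).
(b)–(c): forbidden (parity).
(b)–(d): allowed.
(c)–(d): allowed.
Allowed pairs: 3 of 6.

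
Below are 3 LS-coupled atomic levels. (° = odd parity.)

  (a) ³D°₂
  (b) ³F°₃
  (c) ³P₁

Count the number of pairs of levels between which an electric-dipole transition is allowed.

(a)–(b): forbidden (parity).
(a)–(c): allowed.
(b)–(c): forbidden (ΔL, ΔJ).
Allowed pairs: 1 of 3.

1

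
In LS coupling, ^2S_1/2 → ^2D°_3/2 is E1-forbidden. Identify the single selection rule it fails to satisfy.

Initial level: S=1/2, L=0, J=1/2, parity even. Final level: S=1/2, L=2, J=3/2, parity odd.
ΔL = 0, ±1 (not L=0↔0): L: 0 → 2, ΔL = +2 — violated.
Parity must change: even → odd — satisfied.
ΔJ = 0, ±1 (not J=0↔0): J: 1/2 → 3/2, ΔJ = +1 — satisfied.
ΔS = 0: S: 1/2 → 1/2 — satisfied.

the ΔL = 0, ±1 rule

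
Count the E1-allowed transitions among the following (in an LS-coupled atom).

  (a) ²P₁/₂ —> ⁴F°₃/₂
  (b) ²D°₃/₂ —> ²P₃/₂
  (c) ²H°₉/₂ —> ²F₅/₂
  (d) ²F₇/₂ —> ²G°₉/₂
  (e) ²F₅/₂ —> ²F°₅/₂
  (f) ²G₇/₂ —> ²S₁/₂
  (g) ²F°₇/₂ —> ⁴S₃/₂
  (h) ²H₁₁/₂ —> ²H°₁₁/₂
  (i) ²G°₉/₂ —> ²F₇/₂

(a) forbidden (ΔS, ΔL fail)
(b) allowed
(c) forbidden (ΔL, ΔJ fail)
(d) allowed
(e) allowed
(f) forbidden (parity, ΔL, ΔJ fail)
(g) forbidden (ΔS, ΔL, ΔJ fail)
(h) allowed
(i) allowed
Total allowed: 5 of 9.

5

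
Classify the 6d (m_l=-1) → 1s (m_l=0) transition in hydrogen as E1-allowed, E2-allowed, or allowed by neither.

E2

Δl = 0 − 2 = -2; l_i + l_f = 2.
Δm_l = +1.
E1 (Δl = ±1, |Δm_l| ≤ 1): not satisfied.
E2 (Δl = 0,±2, l_i+l_f ≥ 2, |Δm_l| ≤ 2): satisfied.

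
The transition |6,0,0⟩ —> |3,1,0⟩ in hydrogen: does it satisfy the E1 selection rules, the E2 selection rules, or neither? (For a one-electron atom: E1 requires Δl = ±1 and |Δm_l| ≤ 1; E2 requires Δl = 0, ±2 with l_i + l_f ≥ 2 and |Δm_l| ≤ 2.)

Δl = 1 − 0 = +1; l_i + l_f = 1.
Δm_l = +0.
E1 (Δl = ±1, |Δm_l| ≤ 1): satisfied.
E2 (Δl = 0,±2, l_i+l_f ≥ 2, |Δm_l| ≤ 2): not satisfied.

E1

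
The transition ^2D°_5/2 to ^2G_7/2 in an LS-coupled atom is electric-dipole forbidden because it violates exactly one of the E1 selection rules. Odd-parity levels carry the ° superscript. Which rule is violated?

the ΔL = 0, ±1 rule

Reading off the term symbols: S 1/2→1/2, L 2→4, J 5/2→7/2, parity odd→even.
Parity must change: odd → even — satisfied.
ΔS = 0: S: 1/2 → 1/2 — satisfied.
ΔL = 0, ±1 (not L=0↔0): L: 2 → 4, ΔL = +2 — violated.
ΔJ = 0, ±1 (not J=0↔0): J: 5/2 → 7/2, ΔJ = +1 — satisfied.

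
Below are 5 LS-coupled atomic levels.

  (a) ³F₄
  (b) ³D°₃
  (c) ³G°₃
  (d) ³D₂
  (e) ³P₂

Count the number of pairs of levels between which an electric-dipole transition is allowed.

(a)–(b): allowed.
(a)–(c): allowed.
(a)–(d): forbidden (parity, ΔJ).
(a)–(e): forbidden (parity, ΔL, ΔJ).
(b)–(c): forbidden (parity, ΔL).
(b)–(d): allowed.
(b)–(e): allowed.
(c)–(d): forbidden (ΔL).
(c)–(e): forbidden (ΔL).
(d)–(e): forbidden (parity).
Allowed pairs: 4 of 10.

4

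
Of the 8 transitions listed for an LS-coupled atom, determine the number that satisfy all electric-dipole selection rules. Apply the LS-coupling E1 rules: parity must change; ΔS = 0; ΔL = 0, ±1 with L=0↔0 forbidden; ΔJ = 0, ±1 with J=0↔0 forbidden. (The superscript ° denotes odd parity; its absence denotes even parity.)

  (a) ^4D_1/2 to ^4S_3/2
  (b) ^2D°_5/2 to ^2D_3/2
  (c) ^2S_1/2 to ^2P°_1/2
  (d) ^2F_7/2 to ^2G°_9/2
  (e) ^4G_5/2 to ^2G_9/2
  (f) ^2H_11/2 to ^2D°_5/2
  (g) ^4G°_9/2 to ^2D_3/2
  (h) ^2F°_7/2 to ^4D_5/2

(a) forbidden (parity, ΔL fail)
(b) allowed
(c) allowed
(d) allowed
(e) forbidden (parity, ΔS, ΔJ fail)
(f) forbidden (ΔL, ΔJ fail)
(g) forbidden (ΔS, ΔL, ΔJ fail)
(h) forbidden (ΔS fails)
Total allowed: 3 of 8.

3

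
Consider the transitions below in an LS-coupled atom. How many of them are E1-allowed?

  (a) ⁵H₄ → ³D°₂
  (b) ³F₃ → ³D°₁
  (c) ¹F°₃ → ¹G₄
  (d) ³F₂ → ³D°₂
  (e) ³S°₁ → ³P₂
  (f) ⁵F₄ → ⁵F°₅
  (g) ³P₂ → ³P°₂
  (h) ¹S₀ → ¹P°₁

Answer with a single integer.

6

(a) forbidden (ΔS, ΔL, ΔJ fail)
(b) forbidden (ΔJ fails)
(c) allowed
(d) allowed
(e) allowed
(f) allowed
(g) allowed
(h) allowed
Total allowed: 6 of 8.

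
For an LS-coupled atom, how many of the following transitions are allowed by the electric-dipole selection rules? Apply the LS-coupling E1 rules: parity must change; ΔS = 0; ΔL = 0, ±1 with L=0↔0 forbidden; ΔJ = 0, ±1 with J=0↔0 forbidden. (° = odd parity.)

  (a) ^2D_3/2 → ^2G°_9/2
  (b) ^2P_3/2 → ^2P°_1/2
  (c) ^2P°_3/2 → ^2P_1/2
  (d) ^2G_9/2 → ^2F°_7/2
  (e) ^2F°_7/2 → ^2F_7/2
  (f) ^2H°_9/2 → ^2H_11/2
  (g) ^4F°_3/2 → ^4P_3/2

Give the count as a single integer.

5

(a) forbidden (ΔL, ΔJ fail)
(b) allowed
(c) allowed
(d) allowed
(e) allowed
(f) allowed
(g) forbidden (ΔL fails)
Total allowed: 5 of 7.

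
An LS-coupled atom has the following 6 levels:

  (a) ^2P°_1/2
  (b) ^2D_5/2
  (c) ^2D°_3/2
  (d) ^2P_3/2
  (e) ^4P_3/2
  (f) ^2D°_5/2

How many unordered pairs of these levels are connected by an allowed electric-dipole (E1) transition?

(a)–(b): forbidden (ΔJ).
(a)–(c): forbidden (parity).
(a)–(d): allowed.
(a)–(e): forbidden (ΔS).
(a)–(f): forbidden (parity, ΔJ).
(b)–(c): allowed.
(b)–(d): forbidden (parity).
(b)–(e): forbidden (parity, ΔS).
(b)–(f): allowed.
(c)–(d): allowed.
(c)–(e): forbidden (ΔS).
(c)–(f): forbidden (parity).
(d)–(e): forbidden (parity, ΔS).
(d)–(f): allowed.
(e)–(f): forbidden (ΔS).
Allowed pairs: 5 of 15.

5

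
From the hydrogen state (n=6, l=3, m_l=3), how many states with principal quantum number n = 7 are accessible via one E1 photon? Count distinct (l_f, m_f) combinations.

E1 requires Δl = ±1, so l_f ∈ {2, 4}; with 0 ≤ l_f ≤ n_f−1 = 6, the allowed l_f values are {2, 4}.
For l_f = 2: m_f ∈ {m_i−1, m_i, m_i+1} ∩ [−2, 2] = {2} → 1 state.
For l_f = 4: m_f ∈ {m_i−1, m_i, m_i+1} ∩ [−4, 4] = {2, 3, 4} → 3 states.
Total: 4.

4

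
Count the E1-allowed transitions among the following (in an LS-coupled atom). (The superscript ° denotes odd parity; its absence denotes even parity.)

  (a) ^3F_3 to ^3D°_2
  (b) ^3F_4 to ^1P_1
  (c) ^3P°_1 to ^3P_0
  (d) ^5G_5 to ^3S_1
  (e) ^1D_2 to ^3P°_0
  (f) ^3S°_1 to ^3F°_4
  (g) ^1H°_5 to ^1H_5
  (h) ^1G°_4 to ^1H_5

(a) allowed
(b) forbidden (parity, ΔS, ΔL, ΔJ fail)
(c) allowed
(d) forbidden (parity, ΔS, ΔL, ΔJ fail)
(e) forbidden (ΔS, ΔJ fail)
(f) forbidden (parity, ΔL, ΔJ fail)
(g) allowed
(h) allowed
Total allowed: 4 of 8.

4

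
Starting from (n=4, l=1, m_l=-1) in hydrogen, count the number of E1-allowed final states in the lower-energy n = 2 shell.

1

E1 requires Δl = ±1, so l_f ∈ {0, 2}; with 0 ≤ l_f ≤ n_f−1 = 1, the allowed l_f values are {0}.
For l_f = 0: m_f ∈ {m_i−1, m_i, m_i+1} ∩ [−0, 0] = {0} → 1 state.
Total: 1.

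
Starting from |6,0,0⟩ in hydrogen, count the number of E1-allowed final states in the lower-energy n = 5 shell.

E1 requires Δl = ±1, so l_f ∈ {-1, 1}; with 0 ≤ l_f ≤ n_f−1 = 4, the allowed l_f values are {1}.
For l_f = 1: m_f ∈ {m_i−1, m_i, m_i+1} ∩ [−1, 1] = {-1, 0, 1} → 3 states.
Total: 3.

3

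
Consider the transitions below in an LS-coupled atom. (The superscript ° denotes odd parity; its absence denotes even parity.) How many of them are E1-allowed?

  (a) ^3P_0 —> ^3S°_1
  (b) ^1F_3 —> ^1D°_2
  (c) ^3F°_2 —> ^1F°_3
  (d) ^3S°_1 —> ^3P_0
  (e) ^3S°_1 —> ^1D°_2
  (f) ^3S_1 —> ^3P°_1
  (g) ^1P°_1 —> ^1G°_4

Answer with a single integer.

(a) allowed
(b) allowed
(c) forbidden (parity, ΔS fail)
(d) allowed
(e) forbidden (parity, ΔS, ΔL fail)
(f) allowed
(g) forbidden (parity, ΔL, ΔJ fail)
Total allowed: 4 of 7.

4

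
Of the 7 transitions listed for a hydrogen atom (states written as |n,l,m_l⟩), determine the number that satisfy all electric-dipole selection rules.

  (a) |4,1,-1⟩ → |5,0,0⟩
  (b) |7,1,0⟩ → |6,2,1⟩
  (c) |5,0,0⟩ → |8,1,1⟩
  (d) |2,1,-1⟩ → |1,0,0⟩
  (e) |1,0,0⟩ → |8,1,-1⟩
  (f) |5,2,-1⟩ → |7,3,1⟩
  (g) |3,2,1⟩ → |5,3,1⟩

(a) allowed
(b) allowed
(c) allowed
(d) allowed
(e) allowed
(f) forbidden — Δm_l = +2 (E1 requires Δm_l = 0, ±1)
(g) allowed
Total allowed: 6 of 7.

6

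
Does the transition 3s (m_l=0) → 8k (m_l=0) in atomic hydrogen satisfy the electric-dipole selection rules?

Initial l = 0, final l = 7, so Δl = +7. E1 requires Δl = ±1: violated.
Δm_l = 0 − (0) = +0. E1 requires Δm_l = 0, ±1: satisfied.
The transition is electric-dipole forbidden.

forbidden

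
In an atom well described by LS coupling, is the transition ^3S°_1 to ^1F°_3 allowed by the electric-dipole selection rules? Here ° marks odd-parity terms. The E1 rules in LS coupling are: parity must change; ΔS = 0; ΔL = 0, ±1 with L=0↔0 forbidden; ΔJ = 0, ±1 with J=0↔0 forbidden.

forbidden

Parity must change: odd → odd — violated.
ΔS = 0: S: 1 → 0 — violated.
ΔL = 0, ±1 (not L=0↔0): L: 0 → 3, ΔL = +3 — violated.
ΔJ = 0, ±1 (not J=0↔0): J: 1 → 3, ΔJ = +2 — violated.
Rule(s) violated: parity, ΔS, ΔL, ΔJ.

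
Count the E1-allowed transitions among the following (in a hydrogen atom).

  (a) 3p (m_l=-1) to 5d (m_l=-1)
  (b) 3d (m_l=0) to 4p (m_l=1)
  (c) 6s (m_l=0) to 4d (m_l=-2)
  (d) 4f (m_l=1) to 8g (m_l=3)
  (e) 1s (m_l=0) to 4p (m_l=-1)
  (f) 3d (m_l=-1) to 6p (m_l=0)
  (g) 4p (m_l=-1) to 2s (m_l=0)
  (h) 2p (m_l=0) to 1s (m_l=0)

6

(a) allowed
(b) allowed
(c) forbidden — Δl = +2 (E1 requires Δl = ±1); Δm_l = -2 (E1 requires Δm_l = 0, ±1)
(d) forbidden — Δm_l = +2 (E1 requires Δm_l = 0, ±1)
(e) allowed
(f) allowed
(g) allowed
(h) allowed
Total allowed: 6 of 8.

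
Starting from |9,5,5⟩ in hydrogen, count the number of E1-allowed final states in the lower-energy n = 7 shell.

4

E1 requires Δl = ±1, so l_f ∈ {4, 6}; with 0 ≤ l_f ≤ n_f−1 = 6, the allowed l_f values are {4, 6}.
For l_f = 4: m_f ∈ {m_i−1, m_i, m_i+1} ∩ [−4, 4] = {4} → 1 state.
For l_f = 6: m_f ∈ {m_i−1, m_i, m_i+1} ∩ [−6, 6] = {4, 5, 6} → 3 states.
Total: 4.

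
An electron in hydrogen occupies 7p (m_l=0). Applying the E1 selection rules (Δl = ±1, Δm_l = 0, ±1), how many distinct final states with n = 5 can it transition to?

E1 requires Δl = ±1, so l_f ∈ {0, 2}; with 0 ≤ l_f ≤ n_f−1 = 4, the allowed l_f values are {0, 2}.
For l_f = 0: m_f ∈ {m_i−1, m_i, m_i+1} ∩ [−0, 0] = {0} → 1 state.
For l_f = 2: m_f ∈ {m_i−1, m_i, m_i+1} ∩ [−2, 2] = {-1, 0, 1} → 3 states.
Total: 4.

4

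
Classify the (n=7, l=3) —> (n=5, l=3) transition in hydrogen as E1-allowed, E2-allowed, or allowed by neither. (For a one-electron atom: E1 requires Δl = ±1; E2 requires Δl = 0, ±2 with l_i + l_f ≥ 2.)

E2

Δl = 3 − 3 = +0; l_i + l_f = 6.
E1 (Δl = ±1): not satisfied.
E2 (Δl = 0,±2, l_i+l_f ≥ 2): satisfied.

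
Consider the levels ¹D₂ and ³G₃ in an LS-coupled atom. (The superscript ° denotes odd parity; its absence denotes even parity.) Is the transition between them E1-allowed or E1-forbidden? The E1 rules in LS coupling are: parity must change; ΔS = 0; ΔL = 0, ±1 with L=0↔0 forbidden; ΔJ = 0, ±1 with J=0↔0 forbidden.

Reading off the term symbols: S 0→1, L 2→4, J 2→3, parity even→even.
Parity must change: even → even — violated.
ΔS = 0: S: 0 → 1 — violated.
ΔL = 0, ±1 (not L=0↔0): L: 2 → 4, ΔL = +2 — violated.
ΔJ = 0, ±1 (not J=0↔0): J: 2 → 3, ΔJ = +1 — satisfied.
Rule(s) violated: parity, ΔS, ΔL.

forbidden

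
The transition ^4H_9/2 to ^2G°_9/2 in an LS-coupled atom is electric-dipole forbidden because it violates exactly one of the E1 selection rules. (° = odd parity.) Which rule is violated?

the ΔS = 0 rule

Reading off the term symbols: S 3/2→1/2, L 5→4, J 9/2→9/2, parity even→odd.
Parity must change: even → odd — ok.
ΔS = 0: S: 3/2 → 1/2 — fails.
ΔL = 0, ±1 (not L=0↔0): L: 5 → 4, ΔL = -1 — ok.
ΔJ = 0, ±1 (not J=0↔0): J: 9/2 → 9/2, ΔJ = +0 — ok.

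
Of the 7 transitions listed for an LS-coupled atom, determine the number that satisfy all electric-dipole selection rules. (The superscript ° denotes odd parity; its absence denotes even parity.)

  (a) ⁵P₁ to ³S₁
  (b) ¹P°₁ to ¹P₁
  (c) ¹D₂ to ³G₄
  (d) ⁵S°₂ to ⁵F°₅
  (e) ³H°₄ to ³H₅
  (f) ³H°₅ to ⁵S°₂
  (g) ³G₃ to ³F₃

(a) forbidden (parity, ΔS fail)
(b) allowed
(c) forbidden (parity, ΔS, ΔL, ΔJ fail)
(d) forbidden (parity, ΔL, ΔJ fail)
(e) allowed
(f) forbidden (parity, ΔS, ΔL, ΔJ fail)
(g) forbidden (parity fails)
Total allowed: 2 of 7.

2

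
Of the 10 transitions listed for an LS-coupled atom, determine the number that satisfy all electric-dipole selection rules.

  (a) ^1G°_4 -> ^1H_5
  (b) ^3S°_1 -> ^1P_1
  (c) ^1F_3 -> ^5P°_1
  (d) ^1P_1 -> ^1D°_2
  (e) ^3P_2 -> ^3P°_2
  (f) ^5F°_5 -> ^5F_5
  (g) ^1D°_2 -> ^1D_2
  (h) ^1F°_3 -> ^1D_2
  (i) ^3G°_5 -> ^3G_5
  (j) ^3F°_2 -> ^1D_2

(a) allowed
(b) forbidden (ΔS fails)
(c) forbidden (ΔS, ΔL, ΔJ fail)
(d) allowed
(e) allowed
(f) allowed
(g) allowed
(h) allowed
(i) allowed
(j) forbidden (ΔS fails)
Total allowed: 7 of 10.

7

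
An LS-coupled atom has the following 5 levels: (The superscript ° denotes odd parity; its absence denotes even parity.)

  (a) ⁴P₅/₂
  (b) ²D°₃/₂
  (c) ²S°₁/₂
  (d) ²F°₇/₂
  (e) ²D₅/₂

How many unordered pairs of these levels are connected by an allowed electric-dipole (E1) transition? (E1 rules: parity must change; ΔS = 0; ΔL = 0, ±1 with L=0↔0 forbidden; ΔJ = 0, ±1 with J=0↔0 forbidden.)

(a)–(b): forbidden (ΔS).
(a)–(c): forbidden (ΔS, ΔJ).
(a)–(d): forbidden (ΔS, ΔL).
(a)–(e): forbidden (parity, ΔS).
(b)–(c): forbidden (parity, ΔL).
(b)–(d): forbidden (parity, ΔJ).
(b)–(e): allowed.
(c)–(d): forbidden (parity, ΔL, ΔJ).
(c)–(e): forbidden (ΔL, ΔJ).
(d)–(e): allowed.
Allowed pairs: 2 of 10.

2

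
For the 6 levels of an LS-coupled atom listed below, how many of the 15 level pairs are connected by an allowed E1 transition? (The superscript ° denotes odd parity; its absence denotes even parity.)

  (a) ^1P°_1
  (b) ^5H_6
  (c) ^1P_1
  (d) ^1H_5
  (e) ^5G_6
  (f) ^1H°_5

2

(a)–(b): forbidden (ΔS, ΔL, ΔJ).
(a)–(c): allowed.
(a)–(d): forbidden (ΔL, ΔJ).
(a)–(e): forbidden (ΔS, ΔL, ΔJ).
(a)–(f): forbidden (parity, ΔL, ΔJ).
(b)–(c): forbidden (parity, ΔS, ΔL, ΔJ).
(b)–(d): forbidden (parity, ΔS).
(b)–(e): forbidden (parity).
(b)–(f): forbidden (ΔS).
(c)–(d): forbidden (parity, ΔL, ΔJ).
(c)–(e): forbidden (parity, ΔS, ΔL, ΔJ).
(c)–(f): forbidden (ΔL, ΔJ).
(d)–(e): forbidden (parity, ΔS).
(d)–(f): allowed.
(e)–(f): forbidden (ΔS).
Allowed pairs: 2 of 15.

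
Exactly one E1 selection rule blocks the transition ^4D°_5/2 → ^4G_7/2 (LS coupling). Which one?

the ΔL = 0, ±1 rule

Reading off the term symbols: S 3/2→3/2, L 2→4, J 5/2→7/2, parity odd→even.
Parity must change: odd → even — ✓.
ΔS = 0: S: 3/2 → 3/2 — ✓.
ΔL = 0, ±1 (not L=0↔0): L: 2 → 4, ΔL = +2 — ✗.
ΔJ = 0, ±1 (not J=0↔0): J: 5/2 → 7/2, ΔJ = +1 — ✓.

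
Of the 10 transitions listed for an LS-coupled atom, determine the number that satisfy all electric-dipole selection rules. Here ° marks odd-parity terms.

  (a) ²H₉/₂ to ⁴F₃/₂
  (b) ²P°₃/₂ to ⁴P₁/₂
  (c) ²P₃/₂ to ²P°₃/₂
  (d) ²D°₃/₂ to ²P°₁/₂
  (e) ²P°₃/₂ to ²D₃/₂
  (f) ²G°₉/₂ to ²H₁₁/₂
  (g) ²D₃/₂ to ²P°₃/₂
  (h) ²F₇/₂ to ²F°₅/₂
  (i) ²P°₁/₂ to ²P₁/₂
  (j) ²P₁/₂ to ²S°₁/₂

7

(a) forbidden (parity, ΔS, ΔL, ΔJ fail)
(b) forbidden (ΔS fails)
(c) allowed
(d) forbidden (parity fails)
(e) allowed
(f) allowed
(g) allowed
(h) allowed
(i) allowed
(j) allowed
Total allowed: 7 of 10.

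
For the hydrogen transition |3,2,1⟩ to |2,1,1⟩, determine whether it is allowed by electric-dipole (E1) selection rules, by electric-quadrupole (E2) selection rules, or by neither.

E1

Δl = 1 − 2 = -1; l_i + l_f = 3.
Δm_l = +0.
E1 (Δl = ±1, |Δm_l| ≤ 1): satisfied.
E2 (Δl = 0,±2, l_i+l_f ≥ 2, |Δm_l| ≤ 2): not satisfied.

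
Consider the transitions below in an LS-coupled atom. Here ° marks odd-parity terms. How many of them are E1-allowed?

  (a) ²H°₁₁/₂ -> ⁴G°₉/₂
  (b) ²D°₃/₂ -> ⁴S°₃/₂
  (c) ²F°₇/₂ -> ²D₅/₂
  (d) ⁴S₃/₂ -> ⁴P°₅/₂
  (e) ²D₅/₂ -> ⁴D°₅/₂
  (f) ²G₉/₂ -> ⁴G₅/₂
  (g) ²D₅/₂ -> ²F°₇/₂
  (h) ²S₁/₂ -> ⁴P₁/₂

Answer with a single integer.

(a) forbidden (parity, ΔS fail)
(b) forbidden (parity, ΔS, ΔL fail)
(c) allowed
(d) allowed
(e) forbidden (ΔS fails)
(f) forbidden (parity, ΔS, ΔJ fail)
(g) allowed
(h) forbidden (parity, ΔS fail)
Total allowed: 3 of 8.

3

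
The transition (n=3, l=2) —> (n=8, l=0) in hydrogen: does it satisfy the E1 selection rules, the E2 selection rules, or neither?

E2

Δl = 0 − 2 = -2; l_i + l_f = 2.
E1 (Δl = ±1): not satisfied.
E2 (Δl = 0,±2, l_i+l_f ≥ 2): satisfied.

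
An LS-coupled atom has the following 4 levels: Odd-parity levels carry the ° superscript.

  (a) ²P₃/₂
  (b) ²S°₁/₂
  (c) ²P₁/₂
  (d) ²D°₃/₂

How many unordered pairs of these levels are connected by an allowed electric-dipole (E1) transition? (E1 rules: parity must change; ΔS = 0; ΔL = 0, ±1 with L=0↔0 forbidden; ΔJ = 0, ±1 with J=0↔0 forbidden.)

(a)–(b): allowed.
(a)–(c): forbidden (parity).
(a)–(d): allowed.
(b)–(c): allowed.
(b)–(d): forbidden (parity, ΔL).
(c)–(d): allowed.
Allowed pairs: 4 of 6.

4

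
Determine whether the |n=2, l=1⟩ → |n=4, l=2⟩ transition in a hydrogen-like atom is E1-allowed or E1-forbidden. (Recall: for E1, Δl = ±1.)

allowed

Initial l = 1, final l = 2, so Δl = +1. E1 requires Δl = ±1: satisfied.
All E1 selection rules are satisfied.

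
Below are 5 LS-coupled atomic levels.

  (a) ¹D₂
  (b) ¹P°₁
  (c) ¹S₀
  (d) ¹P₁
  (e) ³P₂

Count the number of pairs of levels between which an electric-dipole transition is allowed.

(a)–(b): allowed.
(a)–(c): forbidden (parity, ΔL, ΔJ).
(a)–(d): forbidden (parity).
(a)–(e): forbidden (parity, ΔS).
(b)–(c): allowed.
(b)–(d): allowed.
(b)–(e): forbidden (ΔS).
(c)–(d): forbidden (parity).
(c)–(e): forbidden (parity, ΔS, ΔJ).
(d)–(e): forbidden (parity, ΔS).
Allowed pairs: 3 of 10.

3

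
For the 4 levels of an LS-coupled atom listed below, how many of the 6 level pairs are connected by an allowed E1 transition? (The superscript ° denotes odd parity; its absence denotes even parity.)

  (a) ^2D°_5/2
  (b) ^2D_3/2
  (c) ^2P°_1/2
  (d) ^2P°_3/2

(a)–(b): allowed.
(a)–(c): forbidden (parity, ΔJ).
(a)–(d): forbidden (parity).
(b)–(c): allowed.
(b)–(d): allowed.
(c)–(d): forbidden (parity).
Allowed pairs: 3 of 6.

3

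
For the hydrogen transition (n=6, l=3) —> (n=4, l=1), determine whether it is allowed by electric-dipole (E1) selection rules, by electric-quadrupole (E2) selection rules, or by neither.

Δl = 1 − 3 = -2; l_i + l_f = 4.
E1 (Δl = ±1): not satisfied.
E2 (Δl = 0,±2, l_i+l_f ≥ 2): satisfied.

E2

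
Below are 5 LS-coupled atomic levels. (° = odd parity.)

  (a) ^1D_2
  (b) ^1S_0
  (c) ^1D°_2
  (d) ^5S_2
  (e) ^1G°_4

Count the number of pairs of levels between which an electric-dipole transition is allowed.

1

(a)–(b): forbidden (parity, ΔL, ΔJ).
(a)–(c): allowed.
(a)–(d): forbidden (parity, ΔS, ΔL).
(a)–(e): forbidden (ΔL, ΔJ).
(b)–(c): forbidden (ΔL, ΔJ).
(b)–(d): forbidden (parity, ΔS, ΔL, ΔJ).
(b)–(e): forbidden (ΔL, ΔJ).
(c)–(d): forbidden (ΔS, ΔL).
(c)–(e): forbidden (parity, ΔL, ΔJ).
(d)–(e): forbidden (ΔS, ΔL, ΔJ).
Allowed pairs: 1 of 10.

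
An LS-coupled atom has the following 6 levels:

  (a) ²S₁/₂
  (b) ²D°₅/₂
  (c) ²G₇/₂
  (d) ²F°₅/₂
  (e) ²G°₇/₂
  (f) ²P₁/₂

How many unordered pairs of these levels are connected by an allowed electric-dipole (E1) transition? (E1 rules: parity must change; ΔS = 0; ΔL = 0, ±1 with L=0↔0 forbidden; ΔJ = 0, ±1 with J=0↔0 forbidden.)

(a)–(b): forbidden (ΔL, ΔJ).
(a)–(c): forbidden (parity, ΔL, ΔJ).
(a)–(d): forbidden (ΔL, ΔJ).
(a)–(e): forbidden (ΔL, ΔJ).
(a)–(f): forbidden (parity).
(b)–(c): forbidden (ΔL).
(b)–(d): forbidden (parity).
(b)–(e): forbidden (parity, ΔL).
(b)–(f): forbidden (ΔJ).
(c)–(d): allowed.
(c)–(e): allowed.
(c)–(f): forbidden (parity, ΔL, ΔJ).
(d)–(e): forbidden (parity).
(d)–(f): forbidden (ΔL, ΔJ).
(e)–(f): forbidden (ΔL, ΔJ).
Allowed pairs: 2 of 15.

2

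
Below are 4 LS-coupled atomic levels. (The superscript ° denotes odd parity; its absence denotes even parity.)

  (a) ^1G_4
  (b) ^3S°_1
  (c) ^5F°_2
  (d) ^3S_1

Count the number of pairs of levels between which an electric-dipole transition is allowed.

(a)–(b): forbidden (ΔS, ΔL, ΔJ).
(a)–(c): forbidden (ΔS, ΔJ).
(a)–(d): forbidden (parity, ΔS, ΔL, ΔJ).
(b)–(c): forbidden (parity, ΔS, ΔL).
(b)–(d): forbidden (ΔL).
(c)–(d): forbidden (ΔS, ΔL).
Allowed pairs: 0 of 6.

0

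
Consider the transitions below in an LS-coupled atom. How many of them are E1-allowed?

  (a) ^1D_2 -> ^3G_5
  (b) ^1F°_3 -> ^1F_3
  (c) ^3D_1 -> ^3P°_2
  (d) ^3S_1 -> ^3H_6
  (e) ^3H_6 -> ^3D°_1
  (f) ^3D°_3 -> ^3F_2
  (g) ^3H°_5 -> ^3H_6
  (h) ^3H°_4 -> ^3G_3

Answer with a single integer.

(a) forbidden (parity, ΔS, ΔL, ΔJ fail)
(b) allowed
(c) allowed
(d) forbidden (parity, ΔL, ΔJ fail)
(e) forbidden (ΔL, ΔJ fail)
(f) allowed
(g) allowed
(h) allowed
Total allowed: 5 of 8.

5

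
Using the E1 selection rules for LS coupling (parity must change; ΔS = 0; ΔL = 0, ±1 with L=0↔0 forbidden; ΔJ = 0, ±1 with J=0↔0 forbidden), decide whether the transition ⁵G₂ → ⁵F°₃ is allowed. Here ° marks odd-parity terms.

Reading off the term symbols: S 2→2, L 4→3, J 2→3, parity even→odd.
Parity must change: even → odd — passes.
ΔS = 0: S: 2 → 2 — passes.
ΔL = 0, ±1 (not L=0↔0): L: 4 → 3, ΔL = -1 — passes.
ΔJ = 0, ±1 (not J=0↔0): J: 2 → 3, ΔJ = +1 — passes.
All four E1 rules are satisfied.

allowed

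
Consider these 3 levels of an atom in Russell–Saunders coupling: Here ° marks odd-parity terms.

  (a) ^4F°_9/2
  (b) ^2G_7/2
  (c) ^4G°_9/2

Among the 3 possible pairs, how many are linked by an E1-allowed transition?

0

(a)–(b): forbidden (ΔS).
(a)–(c): forbidden (parity).
(b)–(c): forbidden (ΔS).
Allowed pairs: 0 of 3.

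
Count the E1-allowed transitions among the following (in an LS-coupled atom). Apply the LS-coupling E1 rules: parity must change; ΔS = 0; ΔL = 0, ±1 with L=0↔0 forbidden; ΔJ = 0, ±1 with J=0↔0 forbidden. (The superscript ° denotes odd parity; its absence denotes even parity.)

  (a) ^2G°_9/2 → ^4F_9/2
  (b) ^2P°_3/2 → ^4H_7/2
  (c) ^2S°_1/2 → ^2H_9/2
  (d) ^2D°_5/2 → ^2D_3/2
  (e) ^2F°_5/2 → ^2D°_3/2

1

(a) forbidden (ΔS fails)
(b) forbidden (ΔS, ΔL, ΔJ fail)
(c) forbidden (ΔL, ΔJ fail)
(d) allowed
(e) forbidden (parity fails)
Total allowed: 1 of 5.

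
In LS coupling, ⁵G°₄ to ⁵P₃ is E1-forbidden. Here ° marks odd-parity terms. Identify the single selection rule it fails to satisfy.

Parity must change: odd → even — passes.
ΔS = 0: S: 2 → 2 — passes.
ΔL = 0, ±1 (not L=0↔0): L: 4 → 1, ΔL = -3 — fails.
ΔJ = 0, ±1 (not J=0↔0): J: 4 → 3, ΔJ = -1 — passes.

the ΔL = 0, ±1 rule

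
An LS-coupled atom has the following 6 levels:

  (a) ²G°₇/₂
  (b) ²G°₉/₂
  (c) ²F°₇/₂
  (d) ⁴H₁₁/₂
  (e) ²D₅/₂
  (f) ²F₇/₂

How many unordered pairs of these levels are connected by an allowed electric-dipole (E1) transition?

4

(a)–(b): forbidden (parity).
(a)–(c): forbidden (parity).
(a)–(d): forbidden (ΔS, ΔJ).
(a)–(e): forbidden (ΔL).
(a)–(f): allowed.
(b)–(c): forbidden (parity).
(b)–(d): forbidden (ΔS).
(b)–(e): forbidden (ΔL, ΔJ).
(b)–(f): allowed.
(c)–(d): forbidden (ΔS, ΔL, ΔJ).
(c)–(e): allowed.
(c)–(f): allowed.
(d)–(e): forbidden (parity, ΔS, ΔL, ΔJ).
(d)–(f): forbidden (parity, ΔS, ΔL, ΔJ).
(e)–(f): forbidden (parity).
Allowed pairs: 4 of 15.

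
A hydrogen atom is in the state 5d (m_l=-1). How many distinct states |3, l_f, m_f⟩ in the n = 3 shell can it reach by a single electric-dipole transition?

E1 requires Δl = ±1, so l_f ∈ {1, 3}; with 0 ≤ l_f ≤ n_f−1 = 2, the allowed l_f values are {1}.
For l_f = 1: m_f ∈ {m_i−1, m_i, m_i+1} ∩ [−1, 1] = {-1, 0} → 2 states.
Total: 2.

2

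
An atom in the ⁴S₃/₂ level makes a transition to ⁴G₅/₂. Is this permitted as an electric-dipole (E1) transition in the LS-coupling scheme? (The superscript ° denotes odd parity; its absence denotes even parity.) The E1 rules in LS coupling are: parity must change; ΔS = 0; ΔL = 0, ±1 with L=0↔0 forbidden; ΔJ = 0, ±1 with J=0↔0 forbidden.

Initial level: S=3/2, L=0, J=3/2, parity even. Final level: S=3/2, L=4, J=5/2, parity even.
Parity must change: even → even — violated.
ΔS = 0: S: 3/2 → 3/2 — satisfied.
ΔL = 0, ±1 (not L=0↔0): L: 0 → 4, ΔL = +4 — violated.
ΔJ = 0, ±1 (not J=0↔0): J: 3/2 → 5/2, ΔJ = +1 — satisfied.
Rule(s) violated: parity, ΔL.

forbidden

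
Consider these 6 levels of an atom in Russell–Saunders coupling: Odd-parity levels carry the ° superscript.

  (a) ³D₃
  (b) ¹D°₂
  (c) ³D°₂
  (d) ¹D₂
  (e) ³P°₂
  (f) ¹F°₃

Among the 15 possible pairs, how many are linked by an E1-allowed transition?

4

(a)–(b): forbidden (ΔS).
(a)–(c): allowed.
(a)–(d): forbidden (parity, ΔS).
(a)–(e): allowed.
(a)–(f): forbidden (ΔS).
(b)–(c): forbidden (parity, ΔS).
(b)–(d): allowed.
(b)–(e): forbidden (parity, ΔS).
(b)–(f): forbidden (parity).
(c)–(d): forbidden (ΔS).
(c)–(e): forbidden (parity).
(c)–(f): forbidden (parity, ΔS).
(d)–(e): forbidden (ΔS).
(d)–(f): allowed.
(e)–(f): forbidden (parity, ΔS, ΔL).
Allowed pairs: 4 of 15.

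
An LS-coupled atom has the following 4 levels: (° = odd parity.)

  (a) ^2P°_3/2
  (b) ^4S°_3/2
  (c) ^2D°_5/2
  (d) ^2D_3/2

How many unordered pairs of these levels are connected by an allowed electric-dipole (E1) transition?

2

(a)–(b): forbidden (parity, ΔS).
(a)–(c): forbidden (parity).
(a)–(d): allowed.
(b)–(c): forbidden (parity, ΔS, ΔL).
(b)–(d): forbidden (ΔS, ΔL).
(c)–(d): allowed.
Allowed pairs: 2 of 6.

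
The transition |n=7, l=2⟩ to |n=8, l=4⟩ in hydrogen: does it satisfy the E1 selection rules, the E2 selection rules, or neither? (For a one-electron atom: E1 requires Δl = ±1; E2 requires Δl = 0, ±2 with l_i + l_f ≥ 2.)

E2

Δl = 4 − 2 = +2; l_i + l_f = 6.
E1 (Δl = ±1): not satisfied.
E2 (Δl = 0,±2, l_i+l_f ≥ 2): satisfied.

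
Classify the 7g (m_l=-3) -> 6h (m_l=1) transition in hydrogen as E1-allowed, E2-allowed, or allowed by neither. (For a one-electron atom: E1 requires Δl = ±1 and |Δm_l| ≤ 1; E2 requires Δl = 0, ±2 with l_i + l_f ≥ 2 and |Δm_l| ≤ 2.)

neither

Δl = 5 − 4 = +1; l_i + l_f = 9.
Δm_l = +4.
E1 (Δl = ±1, |Δm_l| ≤ 1): not satisfied.
E2 (Δl = 0,±2, l_i+l_f ≥ 2, |Δm_l| ≤ 2): not satisfied.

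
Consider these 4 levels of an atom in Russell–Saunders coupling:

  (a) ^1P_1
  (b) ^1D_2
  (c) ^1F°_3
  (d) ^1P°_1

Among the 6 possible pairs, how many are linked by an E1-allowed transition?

3

(a)–(b): forbidden (parity).
(a)–(c): forbidden (ΔL, ΔJ).
(a)–(d): allowed.
(b)–(c): allowed.
(b)–(d): allowed.
(c)–(d): forbidden (parity, ΔL, ΔJ).
Allowed pairs: 3 of 6.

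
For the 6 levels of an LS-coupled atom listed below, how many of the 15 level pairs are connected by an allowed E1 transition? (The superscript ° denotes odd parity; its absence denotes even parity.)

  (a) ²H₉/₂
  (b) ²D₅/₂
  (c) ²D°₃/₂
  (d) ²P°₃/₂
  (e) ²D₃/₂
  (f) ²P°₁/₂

5

(a)–(b): forbidden (parity, ΔL, ΔJ).
(a)–(c): forbidden (ΔL, ΔJ).
(a)–(d): forbidden (ΔL, ΔJ).
(a)–(e): forbidden (parity, ΔL, ΔJ).
(a)–(f): forbidden (ΔL, ΔJ).
(b)–(c): allowed.
(b)–(d): allowed.
(b)–(e): forbidden (parity).
(b)–(f): forbidden (ΔJ).
(c)–(d): forbidden (parity).
(c)–(e): allowed.
(c)–(f): forbidden (parity).
(d)–(e): allowed.
(d)–(f): forbidden (parity).
(e)–(f): allowed.
Allowed pairs: 5 of 15.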